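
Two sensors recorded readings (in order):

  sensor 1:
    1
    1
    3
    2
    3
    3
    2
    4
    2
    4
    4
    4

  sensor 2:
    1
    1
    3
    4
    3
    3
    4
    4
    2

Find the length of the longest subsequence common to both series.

7

Let dp[i][j] be the LCS length of the first i values of sensor 1 and the first j values of sensor 2. dp[i][j] = dp[i-1][j-1]+1 when the i-th and j-th values match, else max(dp[i-1][j], dp[i][j-1]).
    ·  1  1  3  4  3  3  4  4  2
 ·  0  0  0  0  0  0  0  0  0  0
 1  0  1  1  1  1  1  1  1  1  1
 1  0  1  2  2  2  2  2  2  2  2
 3  0  1  2  3  3  3  3  3  3  3
 2  0  1  2  3  3  3  3  3  3  4
 3  0  1  2  3  3  4  4  4  4  4
 3  0  1  2  3  3  4  5  5  5  5
 2  0  1  2  3  3  4  5  5  5  6
 4  0  1  2  3  4  4  5  6  6  6
 2  0  1  2  3  4  4  5  6  6  7
 4  0  1  2  3  4  4  5  6  7  7
 4  0  1  2  3  4  4  5  6  7  7
 4  0  1  2  3  4  4  5  6  7  7
dp[12][9] = 7. One LCS (by backtracking along matches): 1, 1, 3, 3, 3, 4, 2.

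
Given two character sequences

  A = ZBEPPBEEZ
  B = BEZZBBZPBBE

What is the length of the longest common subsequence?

One common subsequence of length 5: Z at A[1]=B[4], B at A[2]=B[6], P at A[4]=B[8], B at A[6]=B[10], E at A[8]=B[11]. dp[9][11] = 5 confirms this is the maximum.

5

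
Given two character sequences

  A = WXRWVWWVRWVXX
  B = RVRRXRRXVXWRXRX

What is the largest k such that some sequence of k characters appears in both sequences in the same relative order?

One common subsequence of length 7: X (A #2, B #5) → R (A #3, B #7) → V (A #5, B #9) → W (A #7, B #11) → R (A #9, B #12) → X (A #12, B #13) → X (A #13, B #15). dp[13][15] = 7 confirms this is the maximum.

7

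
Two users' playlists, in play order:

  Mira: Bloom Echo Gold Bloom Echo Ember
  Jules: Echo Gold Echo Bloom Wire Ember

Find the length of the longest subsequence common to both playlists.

Pick Echo at Mira[2]=Jules[1] → Gold at Mira[3]=Jules[2] → Bloom at Mira[4]=Jules[4] → Ember at Mira[6]=Jules[6]; all 4 songs appear in both, in order, and the DP table's final entry dp[6][6] is also 4, so no common subsequence is longer.

4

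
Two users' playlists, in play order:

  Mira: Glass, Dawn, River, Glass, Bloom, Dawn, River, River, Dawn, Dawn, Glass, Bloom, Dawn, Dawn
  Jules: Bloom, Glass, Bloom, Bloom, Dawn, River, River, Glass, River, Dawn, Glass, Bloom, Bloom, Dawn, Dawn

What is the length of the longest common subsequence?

10

Taking Glass at Mira[1]=Jules[2], then Dawn at Mira[2]=Jules[5], then River at Mira[3]=Jules[7], then Glass at Mira[4]=Jules[8], then River at Mira[8]=Jules[9], then Dawn at Mira[10]=Jules[10], then Glass at Mira[11]=Jules[11], then Bloom at Mira[12]=Jules[13], then Dawn at Mira[13]=Jules[14], then Dawn at Mira[14]=Jules[15] gives a common subsequence of length 10. The LCS DP gives dp[14][15] = 10, so this is optimal.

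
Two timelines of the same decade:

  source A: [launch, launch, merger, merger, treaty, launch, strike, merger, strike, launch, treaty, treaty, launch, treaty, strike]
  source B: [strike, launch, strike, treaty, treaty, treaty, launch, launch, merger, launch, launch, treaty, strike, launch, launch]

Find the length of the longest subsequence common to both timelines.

Taking launch (source A #1, source B #2) → launch (source A #2, source B #7) → launch (source A #6, source B #8) → merger (source A #8, source B #9) → launch (source A #10, source B #10) → launch (source A #13, source B #11) → treaty (source A #14, source B #12) → strike (source A #15, source B #13) gives a common subsequence of length 8, and the DP table's final entry dp[15][15] is also 8, so no common subsequence is longer.

8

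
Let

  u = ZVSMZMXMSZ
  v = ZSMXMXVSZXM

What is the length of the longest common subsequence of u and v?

Taking Z (u #1, v #1), S (u #3, v #2), M (u #4, v #3), M (u #6, v #5), X (u #7, v #6), S (u #9, v #8), Z (u #10, v #9) gives a common subsequence of length 7, and the DP table's final entry dp[10][11] is also 7, so no common subsequence is longer.

7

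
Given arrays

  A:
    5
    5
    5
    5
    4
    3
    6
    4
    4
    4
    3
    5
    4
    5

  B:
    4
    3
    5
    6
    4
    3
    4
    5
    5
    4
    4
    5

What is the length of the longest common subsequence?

Pick 4 at A[5]=B[1] → 3 at A[6]=B[2] → 6 at A[7]=B[4] → 4 at A[8]=B[5] → 4 at A[9]=B[7] → 4 at A[10]=B[10] → 4 at A[13]=B[11] → 5 at A[14]=B[12]; all 8 values appear in both, in order, and the DP table's final entry dp[14][12] is also 8, so no common subsequence is longer.

8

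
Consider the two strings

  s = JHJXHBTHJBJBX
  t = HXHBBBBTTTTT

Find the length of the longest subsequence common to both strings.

Taking H [2,1]; then X [4,2]; then H [5,3]; then B [6,5]; then B [10,6]; then B [12,7] gives a common subsequence of length 6. Since dp[13][12] = 6, nothing longer is possible.

6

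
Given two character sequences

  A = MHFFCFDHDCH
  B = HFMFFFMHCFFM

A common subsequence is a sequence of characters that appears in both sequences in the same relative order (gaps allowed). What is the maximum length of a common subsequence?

6

Taking M at A[1]=B[3]; then F at A[3]=B[4]; then F at A[4]=B[5]; then F at A[6]=B[6]; then H at A[8]=B[8]; then C at A[10]=B[9] gives a common subsequence of length 6. dp[11][12] = 6 confirms this is the maximum.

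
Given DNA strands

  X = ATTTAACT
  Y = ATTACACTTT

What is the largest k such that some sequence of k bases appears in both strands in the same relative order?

Let dp[i][j] be the LCS length of the first i bases of X and the first j bases of Y. dp[i][j] = dp[i-1][j-1]+1 when the i-th and j-th bases match, else max(dp[i-1][j], dp[i][j-1]).
    ·  A  T  T  A  C  A  C  T  T  T
 ·  0  0  0  0  0  0  0  0  0  0  0
 A  0  1  1  1  1  1  1  1  1  1  1
 T  0  1  2  2  2  2  2  2  2  2  2
 T  0  1  2  3  3  3  3  3  3  3  3
 T  0  1  2  3  3  3  3  3  4  4  4
 A  0  1  2  3  4  4  4  4  4  4  4
 A  0  1  2  3  4  4  5  5  5  5  5
 C  0  1  2  3  4  5  5  6  6  6  6
 T  0  1  2  3  4  5  5  6  7  7  7
dp[8][10] = 7. One LCS (by backtracking along matches): ATTAACT.

7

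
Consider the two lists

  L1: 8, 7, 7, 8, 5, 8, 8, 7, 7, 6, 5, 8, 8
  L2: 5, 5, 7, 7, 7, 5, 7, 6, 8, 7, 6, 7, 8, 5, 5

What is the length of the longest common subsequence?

7

Match 7 [2,4] → 7 [3,5] → 5 [5,6] → 8 [7,9] → 7 [8,10] → 7 [9,12] → 5 [11,15] — 7 values in the same relative order in both. dp[13][15] = 7 confirms this is the maximum.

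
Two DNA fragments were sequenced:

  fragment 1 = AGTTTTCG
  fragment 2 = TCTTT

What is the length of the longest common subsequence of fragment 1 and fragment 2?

Let dp[i][j] be the LCS length of the first i bases of fragment 1 and the first j bases of fragment 2. dp[i][j] = dp[i-1][j-1]+1 when the i-th and j-th bases match, else max(dp[i-1][j], dp[i][j-1]).
    ·  T  C  T  T  T
 ·  0  0  0  0  0  0
 A  0  0  0  0  0  0
 G  0  0  0  0  0  0
 T  0  1  1  1  1  1
 T  0  1  1  2  2  2
 T  0  1  1  2  3  3
 T  0  1  1  2  3  4
 C  0  1  2  2  3  4
 G  0  1  2  2  3  4
dp[8][5] = 4. One LCS (by backtracking along matches): TTTT.

4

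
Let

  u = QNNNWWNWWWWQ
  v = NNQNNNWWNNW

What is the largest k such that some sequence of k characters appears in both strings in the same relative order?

Let dp[i][j] be the LCS length of the first i characters of u and the first j characters of v. dp[i][j] = dp[i-1][j-1]+1 when the i-th and j-th characters match, else max(dp[i-1][j], dp[i][j-1]).
    ·  N  N  Q  N  N  N  W  W  N  N  W
 ·  0  0  0  0  0  0  0  0  0  0  0  0
 Q  0  0  0  1  1  1  1  1  1  1  1  1
 N  0  1  1  1  2  2  2  2  2  2  2  2
 N  0  1  2  2  2  3  3  3  3  3  3  3
 N  0  1  2  2  3  3  4  4  4  4  4  4
 W  0  1  2  2  3  3  4  5  5  5  5  5
 W  0  1  2  2  3  3  4  5  6  6  6  6
 N  0  1  2  2  3  4  4  5  6  7  7  7
 W  0  1  2  2  3  4  4  5  6  7  7  8
 W  0  1  2  2  3  4  4  5  6  7  7  8
 W  0  1  2  2  3  4  4  5  6  7  7  8
 W  0  1  2  2  3  4  4  5  6  7  7  8
 Q  0  1  2  3  3  4  4  5  6  7  7  8
dp[12][11] = 8. One LCS (by backtracking along matches): QNNNWWNW.

8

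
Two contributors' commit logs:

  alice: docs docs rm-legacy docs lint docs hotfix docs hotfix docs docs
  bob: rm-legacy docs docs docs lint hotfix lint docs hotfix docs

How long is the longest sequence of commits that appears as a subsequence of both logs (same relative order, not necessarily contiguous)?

8

Pick docs (alice #1, bob #2), docs (alice #2, bob #3), docs (alice #4, bob #4), lint (alice #5, bob #5), hotfix (alice #7, bob #6), docs (alice #8, bob #8), hotfix (alice #9, bob #9), docs (alice #11, bob #10); all 8 commits appear in both, in order. The LCS DP gives dp[11][10] = 8, so this is optimal.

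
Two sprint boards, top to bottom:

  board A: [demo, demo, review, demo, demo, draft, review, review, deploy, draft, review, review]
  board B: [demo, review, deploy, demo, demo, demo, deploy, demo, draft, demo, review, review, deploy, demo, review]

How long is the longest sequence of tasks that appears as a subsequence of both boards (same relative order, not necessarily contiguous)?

9

Pick demo [1,4], demo [2,5], demo [4,6], demo [5,8], draft [6,9], review [7,11], review [8,12], deploy [9,13], review [12,15]; all 9 tasks appear in both, in order. Since dp[12][15] = 9, nothing longer is possible.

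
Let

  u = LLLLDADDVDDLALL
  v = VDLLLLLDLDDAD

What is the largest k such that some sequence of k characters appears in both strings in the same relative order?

8

One common subsequence of length 8: L at u[1]=v[4] → L at u[2]=v[5] → L at u[3]=v[6] → L at u[4]=v[7] → D at u[5]=v[8] → D at u[7]=v[10] → D at u[8]=v[11] → D at u[11]=v[13]. The LCS DP gives dp[15][13] = 8, so this is optimal.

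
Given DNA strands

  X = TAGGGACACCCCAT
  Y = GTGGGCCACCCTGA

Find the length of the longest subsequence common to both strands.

10

Taking T at X[1]=Y[2], G at X[3]=Y[3], G at X[4]=Y[4], G at X[5]=Y[5], C at X[7]=Y[7], A at X[8]=Y[8], C at X[9]=Y[9], C at X[10]=Y[10], C at X[11]=Y[11], A at X[13]=Y[14] gives a common subsequence of length 10. Since dp[14][14] = 10, nothing longer is possible.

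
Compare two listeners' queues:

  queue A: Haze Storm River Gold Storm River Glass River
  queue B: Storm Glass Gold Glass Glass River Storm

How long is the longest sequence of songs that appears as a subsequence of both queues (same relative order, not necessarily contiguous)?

4

One common subsequence of length 4: Storm at queue A[2]=queue B[1], then Gold at queue A[4]=queue B[3], then Glass at queue A[7]=queue B[5], then River at queue A[8]=queue B[6]. The LCS DP gives dp[8][7] = 4, so this is optimal.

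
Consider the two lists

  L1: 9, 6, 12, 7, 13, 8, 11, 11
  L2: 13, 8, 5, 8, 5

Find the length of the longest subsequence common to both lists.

Match 13 (L1 #5, L2 #1), 8 (L1 #6, L2 #4) — 2 values in the same relative order in both. Since dp[8][5] = 2, nothing longer is possible.

2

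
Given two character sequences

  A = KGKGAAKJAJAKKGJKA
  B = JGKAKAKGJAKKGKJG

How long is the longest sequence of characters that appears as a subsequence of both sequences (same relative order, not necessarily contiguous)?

Match G (A #2, B #2) → K (A #3, B #3) → A (A #5, B #4) → A (A #6, B #6) → K (A #7, B #7) → J (A #10, B #9) → A (A #11, B #10) → K (A #12, B #11) → K (A #13, B #12) → G (A #14, B #13) → J (A #15, B #15) — 11 characters in the same relative order in both, and the DP table's final entry dp[17][16] is also 11, so no common subsequence is longer.

11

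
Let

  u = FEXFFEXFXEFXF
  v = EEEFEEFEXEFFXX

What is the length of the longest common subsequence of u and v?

Pick F (u #1, v #4), E (u #2, v #6), F (u #5, v #7), E (u #6, v #8), X (u #7, v #9), F (u #8, v #12), X (u #9, v #13), X (u #12, v #14); all 8 characters appear in both, in order. Since dp[13][14] = 8, nothing longer is possible.

8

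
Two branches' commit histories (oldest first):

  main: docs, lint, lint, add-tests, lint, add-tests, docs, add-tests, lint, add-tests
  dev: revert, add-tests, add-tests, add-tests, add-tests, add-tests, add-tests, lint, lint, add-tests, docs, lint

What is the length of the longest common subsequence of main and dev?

One common subsequence of length 5: lint at main[3]=dev[8], lint at main[5]=dev[9], add-tests at main[6]=dev[10], docs at main[7]=dev[11], lint at main[9]=dev[12], and the DP table's final entry dp[10][12] is also 5, so no common subsequence is longer.

5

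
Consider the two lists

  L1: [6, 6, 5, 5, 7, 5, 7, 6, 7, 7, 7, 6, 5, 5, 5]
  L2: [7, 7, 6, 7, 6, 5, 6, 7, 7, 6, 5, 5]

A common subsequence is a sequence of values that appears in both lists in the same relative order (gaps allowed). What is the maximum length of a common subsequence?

9

One common subsequence of length 9: 6 (L1 #1, L2 #3); then 6 (L1 #2, L2 #5); then 5 (L1 #6, L2 #6); then 6 (L1 #8, L2 #7); then 7 (L1 #10, L2 #8); then 7 (L1 #11, L2 #9); then 6 (L1 #12, L2 #10); then 5 (L1 #14, L2 #11); then 5 (L1 #15, L2 #12). Since dp[15][12] = 9, nothing longer is possible.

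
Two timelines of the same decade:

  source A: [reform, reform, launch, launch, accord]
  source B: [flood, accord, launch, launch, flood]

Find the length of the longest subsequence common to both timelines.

Taking launch (source A #3, source B #3) → launch (source A #4, source B #4) gives a common subsequence of length 2, and the DP table's final entry dp[5][5] is also 2, so no common subsequence is longer.

2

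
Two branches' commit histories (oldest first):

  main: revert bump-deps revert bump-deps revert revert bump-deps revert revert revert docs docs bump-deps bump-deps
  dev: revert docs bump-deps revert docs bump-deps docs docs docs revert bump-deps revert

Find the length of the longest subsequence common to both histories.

7

Taking revert at main[1]=dev[1] → bump-deps at main[2]=dev[3] → revert at main[3]=dev[4] → bump-deps at main[4]=dev[6] → revert at main[6]=dev[10] → bump-deps at main[7]=dev[11] → revert at main[10]=dev[12] gives a common subsequence of length 7, and the DP table's final entry dp[14][12] is also 7, so no common subsequence is longer.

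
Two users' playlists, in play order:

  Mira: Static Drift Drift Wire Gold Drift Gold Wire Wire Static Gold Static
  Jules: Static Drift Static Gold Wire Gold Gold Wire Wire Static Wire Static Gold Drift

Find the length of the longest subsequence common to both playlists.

One common subsequence of length 9: Static at Mira[1]=Jules[1]; then Drift at Mira[2]=Jules[2]; then Wire at Mira[4]=Jules[5]; then Gold at Mira[5]=Jules[6]; then Gold at Mira[7]=Jules[7]; then Wire at Mira[8]=Jules[9]; then Wire at Mira[9]=Jules[11]; then Static at Mira[10]=Jules[12]; then Gold at Mira[11]=Jules[13]. dp[12][14] = 9 confirms this is the maximum.

9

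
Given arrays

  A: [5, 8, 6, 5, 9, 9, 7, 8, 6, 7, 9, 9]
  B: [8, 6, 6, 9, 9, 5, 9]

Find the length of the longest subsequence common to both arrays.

5

Let dp[i][j] be the LCS length of the first i values of A and the first j values of B. dp[i][j] = dp[i-1][j-1]+1 when the i-th and j-th values match, else max(dp[i-1][j], dp[i][j-1]).
    ·  8  6  6  9  9  5  9
 ·  0  0  0  0  0  0  0  0
 5  0  0  0  0  0  0  1  1
 8  0  1  1  1  1  1  1  1
 6  0  1  2  2  2  2  2  2
 5  0  1  2  2  2  2  3  3
 9  0  1  2  2  3  3  3  4
 9  0  1  2  2  3  4  4  4
 7  0  1  2  2  3  4  4  4
 8  0  1  2  2  3  4  4  4
 6  0  1  2  3  3  4  4  4
 7  0  1  2  3  3  4  4  4
 9  0  1  2  3  4  4  4  5
 9  0  1  2  3  4  5  5  5
dp[12][7] = 5. One LCS (by backtracking along matches): 8, 6, 9, 9, 9.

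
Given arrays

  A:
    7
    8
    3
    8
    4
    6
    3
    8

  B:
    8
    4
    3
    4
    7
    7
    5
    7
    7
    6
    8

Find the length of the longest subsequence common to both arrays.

5

Let dp[i][j] be the LCS length of the first i values of A and the first j values of B. dp[i][j] = dp[i-1][j-1]+1 when the i-th and j-th values match, else max(dp[i-1][j], dp[i][j-1]).
    ·  8  4  3  4  7  7  5  7  7  6  8
 ·  0  0  0  0  0  0  0  0  0  0  0  0
 7  0  0  0  0  0  1  1  1  1  1  1  1
 8  0  1  1  1  1  1  1  1  1  1  1  2
 3  0  1  1  2  2  2  2  2  2  2  2  2
 8  0  1  1  2  2  2  2  2  2  2  2  3
 4  0  1  2  2  3  3  3  3  3  3  3  3
 6  0  1  2  2  3  3  3  3  3  3  4  4
 3  0  1  2  3  3  3  3  3  3  3  4  4
 8  0  1  2  3  3  3  3  3  3  3  4  5
dp[8][11] = 5. One LCS (by backtracking along matches): 8, 3, 4, 6, 8.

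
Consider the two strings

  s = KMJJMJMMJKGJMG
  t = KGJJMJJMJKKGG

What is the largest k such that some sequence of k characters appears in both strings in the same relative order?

Taking K at s[1]=t[1], then J at s[3]=t[3], then J at s[4]=t[4], then M at s[5]=t[5], then J at s[6]=t[7], then M at s[8]=t[8], then J at s[9]=t[9], then K at s[10]=t[11], then G at s[11]=t[12], then G at s[14]=t[13] gives a common subsequence of length 10, and the DP table's final entry dp[14][13] is also 10, so no common subsequence is longer.

10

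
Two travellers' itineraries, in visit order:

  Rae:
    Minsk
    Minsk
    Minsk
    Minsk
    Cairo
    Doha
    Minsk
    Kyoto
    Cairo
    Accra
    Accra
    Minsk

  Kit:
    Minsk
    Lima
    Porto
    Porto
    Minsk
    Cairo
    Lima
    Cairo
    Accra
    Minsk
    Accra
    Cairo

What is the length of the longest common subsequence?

One common subsequence of length 6: Minsk at Rae[1]=Kit[1], Minsk at Rae[4]=Kit[5], Cairo at Rae[5]=Kit[6], Cairo at Rae[9]=Kit[8], Accra at Rae[10]=Kit[9], Accra at Rae[11]=Kit[11]. Since dp[12][12] = 6, nothing longer is possible.

6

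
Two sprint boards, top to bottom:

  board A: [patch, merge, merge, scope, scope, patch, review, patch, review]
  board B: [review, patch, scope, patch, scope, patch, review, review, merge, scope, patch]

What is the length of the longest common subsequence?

Taking patch [1,2], then scope [4,3], then scope [5,5], then patch [6,6], then review [7,8], then patch [8,11] gives a common subsequence of length 6. dp[9][11] = 6 confirms this is the maximum.

6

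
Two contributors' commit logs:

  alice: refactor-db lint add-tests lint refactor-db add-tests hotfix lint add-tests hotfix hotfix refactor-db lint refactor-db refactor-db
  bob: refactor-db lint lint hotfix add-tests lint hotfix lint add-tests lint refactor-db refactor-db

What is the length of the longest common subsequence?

10

Match refactor-db at alice[1]=bob[1]; then lint at alice[2]=bob[3]; then add-tests at alice[3]=bob[5]; then lint at alice[4]=bob[6]; then hotfix at alice[7]=bob[7]; then lint at alice[8]=bob[8]; then add-tests at alice[9]=bob[9]; then lint at alice[13]=bob[10]; then refactor-db at alice[14]=bob[11]; then refactor-db at alice[15]=bob[12] — 10 commits in the same relative order in both. dp[15][12] = 10 confirms this is the maximum.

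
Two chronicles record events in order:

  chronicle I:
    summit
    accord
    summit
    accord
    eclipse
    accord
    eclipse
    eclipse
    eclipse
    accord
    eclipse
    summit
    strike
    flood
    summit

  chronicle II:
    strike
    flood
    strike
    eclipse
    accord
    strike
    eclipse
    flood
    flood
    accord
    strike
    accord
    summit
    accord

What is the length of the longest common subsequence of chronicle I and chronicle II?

6

One common subsequence of length 6: eclipse [5,4], accord [6,5], eclipse [7,7], accord [10,10], strike [13,11], summit [15,13]. Since dp[15][14] = 6, nothing longer is possible.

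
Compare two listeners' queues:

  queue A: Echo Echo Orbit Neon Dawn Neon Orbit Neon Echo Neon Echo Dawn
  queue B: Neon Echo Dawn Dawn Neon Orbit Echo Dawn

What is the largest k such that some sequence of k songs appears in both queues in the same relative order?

One common subsequence of length 6: Echo [1,2], Dawn [5,4], Neon [6,5], Orbit [7,6], Echo [11,7], Dawn [12,8]. dp[12][8] = 6 confirms this is the maximum.

6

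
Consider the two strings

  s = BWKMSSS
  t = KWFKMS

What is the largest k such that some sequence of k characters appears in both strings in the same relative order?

Let dp[i][j] be the LCS length of the first i characters of s and the first j characters of t. dp[i][j] = dp[i-1][j-1]+1 when the i-th and j-th characters match, else max(dp[i-1][j], dp[i][j-1]).
    ·  K  W  F  K  M  S
 ·  0  0  0  0  0  0  0
 B  0  0  0  0  0  0  0
 W  0  0  1  1  1  1  1
 K  0  1  1  1  2  2  2
 M  0  1  1  1  2  3  3
 S  0  1  1  1  2  3  4
 S  0  1  1  1  2  3  4
 S  0  1  1  1  2  3  4
dp[7][6] = 4. One LCS (by backtracking along matches): WKMS.

4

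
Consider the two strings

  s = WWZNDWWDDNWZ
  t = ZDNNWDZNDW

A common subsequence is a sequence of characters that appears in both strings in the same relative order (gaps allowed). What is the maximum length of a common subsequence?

Match Z (s #3, t #1) → N (s #4, t #4) → W (s #7, t #5) → D (s #8, t #6) → D (s #9, t #9) → W (s #11, t #10) — 6 characters in the same relative order in both. The LCS DP gives dp[12][10] = 6, so this is optimal.

6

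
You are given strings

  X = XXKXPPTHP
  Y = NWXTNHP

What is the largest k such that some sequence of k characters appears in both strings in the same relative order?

Taking X (X #4, Y #3), T (X #7, Y #4), H (X #8, Y #6), P (X #9, Y #7) gives a common subsequence of length 4. Since dp[9][7] = 4, nothing longer is possible.

4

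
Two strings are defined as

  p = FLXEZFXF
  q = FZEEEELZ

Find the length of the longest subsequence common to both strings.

3

One common subsequence of length 3: F [1,1]; then L [2,7]; then Z [5,8], and the DP table's final entry dp[8][8] is also 3, so no common subsequence is longer.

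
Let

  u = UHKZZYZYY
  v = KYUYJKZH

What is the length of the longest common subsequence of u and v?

3

One common subsequence of length 3: U [1,3], K [3,6], Z [4,7]. dp[9][8] = 3 confirms this is the maximum.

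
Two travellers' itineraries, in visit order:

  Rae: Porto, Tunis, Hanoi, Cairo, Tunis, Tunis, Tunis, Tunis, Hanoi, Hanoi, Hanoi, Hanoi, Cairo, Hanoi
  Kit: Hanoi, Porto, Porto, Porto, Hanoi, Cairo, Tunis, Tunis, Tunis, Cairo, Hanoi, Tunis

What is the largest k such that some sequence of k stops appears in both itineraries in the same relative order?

Match Porto at Rae[1]=Kit[4], Hanoi at Rae[3]=Kit[5], Cairo at Rae[4]=Kit[6], Tunis at Rae[6]=Kit[7], Tunis at Rae[7]=Kit[8], Tunis at Rae[8]=Kit[9], Cairo at Rae[13]=Kit[10], Hanoi at Rae[14]=Kit[11] — 8 stops in the same relative order in both. The LCS DP gives dp[14][12] = 8, so this is optimal.

8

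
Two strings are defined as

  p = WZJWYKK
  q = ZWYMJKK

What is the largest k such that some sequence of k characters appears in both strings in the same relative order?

5

Pick Z (p #2, q #1) → W (p #4, q #2) → Y (p #5, q #3) → K (p #6, q #6) → K (p #7, q #7); all 5 characters appear in both, in order, and the DP table's final entry dp[7][7] is also 5, so no common subsequence is longer.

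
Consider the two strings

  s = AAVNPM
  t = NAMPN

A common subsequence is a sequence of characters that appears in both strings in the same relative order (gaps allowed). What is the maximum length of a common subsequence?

Let dp[i][j] be the LCS length of the first i characters of s and the first j characters of t. dp[i][j] = dp[i-1][j-1]+1 when the i-th and j-th characters match, else max(dp[i-1][j], dp[i][j-1]).
    ·  N  A  M  P  N
 ·  0  0  0  0  0  0
 A  0  0  1  1  1  1
 A  0  0  1  1  1  1
 V  0  0  1  1  1  1
 N  0  1  1  1  1  2
 P  0  1  1  1  2  2
 M  0  1  1  2  2  2
dp[6][5] = 2. One LCS (by backtracking along matches): AN.

2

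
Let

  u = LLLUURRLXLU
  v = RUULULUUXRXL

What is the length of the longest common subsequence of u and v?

7

One common subsequence of length 7: L [1,4], L [3,6], U [4,7], U [5,8], R [7,10], X [9,11], L [10,12]. Since dp[11][12] = 7, nothing longer is possible.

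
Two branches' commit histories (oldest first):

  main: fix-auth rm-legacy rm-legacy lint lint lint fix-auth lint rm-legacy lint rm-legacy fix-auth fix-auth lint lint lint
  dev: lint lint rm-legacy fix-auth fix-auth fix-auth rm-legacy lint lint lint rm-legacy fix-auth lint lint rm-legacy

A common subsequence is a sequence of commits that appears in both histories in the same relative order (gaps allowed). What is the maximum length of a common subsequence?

9

One common subsequence of length 9: fix-auth [1,6], rm-legacy [3,7], lint [4,8], lint [5,9], lint [6,10], fix-auth [7,12], lint [8,13], lint [10,14], rm-legacy [11,15]. The LCS DP gives dp[16][15] = 9, so this is optimal.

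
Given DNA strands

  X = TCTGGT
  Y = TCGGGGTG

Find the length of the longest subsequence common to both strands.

One common subsequence of length 5: T at X[1]=Y[1], then C at X[2]=Y[2], then G at X[4]=Y[5], then G at X[5]=Y[6], then T at X[6]=Y[7]. The LCS DP gives dp[6][8] = 5, so this is optimal.

5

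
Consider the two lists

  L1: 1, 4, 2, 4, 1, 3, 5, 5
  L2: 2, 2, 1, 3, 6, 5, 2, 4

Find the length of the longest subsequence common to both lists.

Taking 2 [3,2], 1 [5,3], 3 [6,4], 5 [7,6] gives a common subsequence of length 4. dp[8][8] = 4 confirms this is the maximum.

4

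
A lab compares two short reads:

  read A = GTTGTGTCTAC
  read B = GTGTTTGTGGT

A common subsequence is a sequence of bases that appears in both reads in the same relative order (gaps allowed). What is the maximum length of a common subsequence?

7

Taking G at read A[1]=read B[3], then T at read A[2]=read B[5], then T at read A[3]=read B[6], then G at read A[4]=read B[7], then T at read A[5]=read B[8], then G at read A[6]=read B[10], then T at read A[9]=read B[11] gives a common subsequence of length 7. dp[11][11] = 7 confirms this is the maximum.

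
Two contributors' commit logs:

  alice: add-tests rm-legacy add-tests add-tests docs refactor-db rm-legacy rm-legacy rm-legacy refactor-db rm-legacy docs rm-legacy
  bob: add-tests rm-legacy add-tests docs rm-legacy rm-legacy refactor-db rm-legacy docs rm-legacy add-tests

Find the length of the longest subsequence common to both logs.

Match add-tests at alice[1]=bob[1] → rm-legacy at alice[2]=bob[2] → add-tests at alice[4]=bob[3] → docs at alice[5]=bob[4] → rm-legacy at alice[8]=bob[5] → rm-legacy at alice[9]=bob[6] → refactor-db at alice[10]=bob[7] → rm-legacy at alice[11]=bob[8] → docs at alice[12]=bob[9] → rm-legacy at alice[13]=bob[10] — 10 commits in the same relative order in both. The LCS DP gives dp[13][11] = 10, so this is optimal.

10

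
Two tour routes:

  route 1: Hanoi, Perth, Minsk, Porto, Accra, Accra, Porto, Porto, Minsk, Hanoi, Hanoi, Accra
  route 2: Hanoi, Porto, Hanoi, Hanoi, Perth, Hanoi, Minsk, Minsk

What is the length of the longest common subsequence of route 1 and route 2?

Taking Hanoi at route 1[1]=route 2[4] → Perth at route 1[2]=route 2[5] → Minsk at route 1[3]=route 2[7] → Minsk at route 1[9]=route 2[8] gives a common subsequence of length 4. dp[12][8] = 4 confirms this is the maximum.

4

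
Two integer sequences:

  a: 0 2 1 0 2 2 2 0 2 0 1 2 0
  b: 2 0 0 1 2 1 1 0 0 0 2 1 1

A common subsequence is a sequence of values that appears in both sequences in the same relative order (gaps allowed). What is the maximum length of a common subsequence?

7

Taking 0 [1,3], 2 [2,5], 1 [3,7], 0 [4,9], 0 [8,10], 2 [9,11], 1 [11,13] gives a common subsequence of length 7. dp[13][13] = 7 confirms this is the maximum.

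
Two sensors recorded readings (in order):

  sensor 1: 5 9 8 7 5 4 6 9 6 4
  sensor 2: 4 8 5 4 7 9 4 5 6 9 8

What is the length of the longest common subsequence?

Let dp[i][j] be the LCS length of the first i values of sensor 1 and the first j values of sensor 2. dp[i][j] = dp[i-1][j-1]+1 when the i-th and j-th values match, else max(dp[i-1][j], dp[i][j-1]).
    ·  4  8  5  4  7  9  4  5  6  9  8
 ·  0  0  0  0  0  0  0  0  0  0  0  0
 5  0  0  0  1  1  1  1  1  1  1  1  1
 9  0  0  0  1  1  1  2  2  2  2  2  2
 8  0  0  1  1  1  1  2  2  2  2  2  3
 7  0  0  1  1  1  2  2  2  2  2  2  3
 5  0  0  1  2  2  2  2  2  3  3  3  3
 4  0  1  1  2  3  3  3  3  3  3  3  3
 6  0  1  1  2  3  3  3  3  3  4  4  4
 9  0  1  1  2  3  3  4  4  4  4  5  5
 6  0  1  1  2  3  3  4  4  4  5  5  5
 4  0  1  1  2  3  3  4  5  5  5  5  5
dp[10][11] = 5. One LCS (by backtracking along matches): 5, 9, 5, 6, 9.

5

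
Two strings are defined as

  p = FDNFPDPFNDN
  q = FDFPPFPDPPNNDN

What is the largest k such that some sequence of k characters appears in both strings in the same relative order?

One common subsequence of length 9: F (p #1, q #1), D (p #2, q #2), F (p #4, q #6), P (p #5, q #7), D (p #6, q #8), P (p #7, q #10), N (p #9, q #12), D (p #10, q #13), N (p #11, q #14). dp[11][14] = 9 confirms this is the maximum.

9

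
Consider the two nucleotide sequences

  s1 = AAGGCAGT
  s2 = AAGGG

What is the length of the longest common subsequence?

Let dp[i][j] be the LCS length of the first i bases of s1 and the first j bases of s2. dp[i][j] = dp[i-1][j-1]+1 when the i-th and j-th bases match, else max(dp[i-1][j], dp[i][j-1]).
    ·  A  A  G  G  G
 ·  0  0  0  0  0  0
 A  0  1  1  1  1  1
 A  0  1  2  2  2  2
 G  0  1  2  3  3  3
 G  0  1  2  3  4  4
 C  0  1  2  3  4  4
 A  0  1  2  3  4  4
 G  0  1  2  3  4  5
 T  0  1  2  3  4  5
dp[8][5] = 5. One LCS (by backtracking along matches): AAGGG.

5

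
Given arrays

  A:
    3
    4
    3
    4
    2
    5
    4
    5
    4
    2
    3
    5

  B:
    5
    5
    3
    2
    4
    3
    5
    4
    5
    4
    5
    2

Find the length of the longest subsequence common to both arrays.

8

Let dp[i][j] be the LCS length of the first i values of A and the first j values of B. dp[i][j] = dp[i-1][j-1]+1 when the i-th and j-th values match, else max(dp[i-1][j], dp[i][j-1]).
    ·  5  5  3  2  4  3  5  4  5  4  5  2
 ·  0  0  0  0  0  0  0  0  0  0  0  0  0
 3  0  0  0  1  1  1  1  1  1  1  1  1  1
 4  0  0  0  1  1  2  2  2  2  2  2  2  2
 3  0  0  0  1  1  2  3  3  3  3  3  3  3
 4  0  0  0  1  1  2  3  3  4  4  4  4  4
 2  0  0  0  1  2  2  3  3  4  4  4  4  5
 5  0  1  1  1  2  2  3  4  4  5  5  5  5
 4  0  1  1  1  2  3  3  4  5  5  6  6  6
 5  0  1  2  2  2  3  3  4  5  6  6  7  7
 4  0  1  2  2  2  3  3  4  5  6  7  7  7
 2  0  1  2  2  3  3  3  4  5  6  7  7  8
 3  0  1  2  3  3  3  4  4  5  6  7  7  8
 5  0  1  2  3  3  3  4  5  5  6  7  8  8
dp[12][12] = 8. One LCS (by backtracking along matches): 3, 4, 3, 4, 5, 4, 5, 2.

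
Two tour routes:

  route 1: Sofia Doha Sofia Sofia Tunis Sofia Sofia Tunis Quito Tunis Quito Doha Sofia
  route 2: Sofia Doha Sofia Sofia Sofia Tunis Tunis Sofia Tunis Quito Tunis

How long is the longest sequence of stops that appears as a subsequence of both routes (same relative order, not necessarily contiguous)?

One common subsequence of length 9: Sofia at route 1[1]=route 2[1], then Doha at route 1[2]=route 2[2], then Sofia at route 1[3]=route 2[4], then Sofia at route 1[4]=route 2[5], then Tunis at route 1[5]=route 2[7], then Sofia at route 1[7]=route 2[8], then Tunis at route 1[8]=route 2[9], then Quito at route 1[9]=route 2[10], then Tunis at route 1[10]=route 2[11]. Since dp[13][11] = 9, nothing longer is possible.

9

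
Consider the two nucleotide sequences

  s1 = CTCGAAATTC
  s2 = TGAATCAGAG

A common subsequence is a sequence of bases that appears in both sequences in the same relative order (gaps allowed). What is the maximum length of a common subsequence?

6

Match T [2,1], then G [4,2], then A [6,3], then A [7,4], then T [9,5], then C [10,6] — 6 bases in the same relative order in both, and the DP table's final entry dp[10][10] is also 6, so no common subsequence is longer.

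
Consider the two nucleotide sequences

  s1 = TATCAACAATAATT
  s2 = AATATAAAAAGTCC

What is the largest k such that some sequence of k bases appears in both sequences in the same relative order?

Pick T (s1 #1, s2 #3), A (s1 #2, s2 #4), T (s1 #3, s2 #5), A (s1 #5, s2 #6), A (s1 #6, s2 #7), A (s1 #8, s2 #8), A (s1 #9, s2 #9), A (s1 #11, s2 #10), T (s1 #13, s2 #12); all 9 bases appear in both, in order. Since dp[14][14] = 9, nothing longer is possible.

9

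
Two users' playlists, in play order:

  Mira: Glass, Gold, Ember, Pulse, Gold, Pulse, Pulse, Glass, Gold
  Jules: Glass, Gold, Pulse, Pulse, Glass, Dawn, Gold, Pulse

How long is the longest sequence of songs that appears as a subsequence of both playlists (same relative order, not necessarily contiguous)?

Taking Glass at Mira[1]=Jules[1]; then Gold at Mira[5]=Jules[2]; then Pulse at Mira[6]=Jules[3]; then Pulse at Mira[7]=Jules[4]; then Glass at Mira[8]=Jules[5]; then Gold at Mira[9]=Jules[7] gives a common subsequence of length 6, and the DP table's final entry dp[9][8] is also 6, so no common subsequence is longer.

6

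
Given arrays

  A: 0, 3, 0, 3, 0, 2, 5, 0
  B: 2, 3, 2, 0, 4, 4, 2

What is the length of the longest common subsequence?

Match 3 at A[2]=B[2]; then 0 at A[3]=B[4]; then 2 at A[6]=B[7] — 3 values in the same relative order in both. The LCS DP gives dp[8][7] = 3, so this is optimal.

3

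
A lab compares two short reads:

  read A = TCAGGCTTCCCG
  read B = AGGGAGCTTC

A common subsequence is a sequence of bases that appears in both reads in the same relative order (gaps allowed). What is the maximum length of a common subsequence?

7

One common subsequence of length 7: A (read A #3, read B #1) → G (read A #4, read B #4) → G (read A #5, read B #6) → C (read A #6, read B #7) → T (read A #7, read B #8) → T (read A #8, read B #9) → C (read A #11, read B #10). dp[12][10] = 7 confirms this is the maximum.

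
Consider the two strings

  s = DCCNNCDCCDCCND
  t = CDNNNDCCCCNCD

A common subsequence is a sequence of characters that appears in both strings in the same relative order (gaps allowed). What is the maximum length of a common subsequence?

10

One common subsequence of length 10: D (s #1, t #2) → N (s #4, t #4) → N (s #5, t #5) → D (s #7, t #6) → C (s #8, t #7) → C (s #9, t #8) → C (s #11, t #9) → C (s #12, t #10) → N (s #13, t #11) → D (s #14, t #13), and the DP table's final entry dp[14][13] is also 10, so no common subsequence is longer.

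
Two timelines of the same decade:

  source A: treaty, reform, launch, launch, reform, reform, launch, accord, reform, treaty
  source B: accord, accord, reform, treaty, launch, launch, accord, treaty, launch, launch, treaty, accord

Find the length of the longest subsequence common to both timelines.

5

Taking treaty [1,4]; then launch [3,6]; then launch [4,9]; then launch [7,10]; then accord [8,12] gives a common subsequence of length 5. dp[10][12] = 5 confirms this is the maximum.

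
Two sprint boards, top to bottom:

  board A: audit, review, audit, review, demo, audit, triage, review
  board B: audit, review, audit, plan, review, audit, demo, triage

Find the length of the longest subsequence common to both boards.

Match audit at board A[1]=board B[1] → review at board A[2]=board B[2] → audit at board A[3]=board B[3] → review at board A[4]=board B[5] → demo at board A[5]=board B[7] → triage at board A[7]=board B[8] — 6 tasks in the same relative order in both. dp[8][8] = 6 confirms this is the maximum.

6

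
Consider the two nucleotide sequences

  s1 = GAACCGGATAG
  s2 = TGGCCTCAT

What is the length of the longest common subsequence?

5

Let dp[i][j] be the LCS length of the first i bases of s1 and the first j bases of s2. dp[i][j] = dp[i-1][j-1]+1 when the i-th and j-th bases match, else max(dp[i-1][j], dp[i][j-1]).
    ·  T  G  G  C  C  T  C  A  T
 ·  0  0  0  0  0  0  0  0  0  0
 G  0  0  1  1  1  1  1  1  1  1
 A  0  0  1  1  1  1  1  1  2  2
 A  0  0  1  1  1  1  1  1  2  2
 C  0  0  1  1  2  2  2  2  2  2
 C  0  0  1  1  2  3  3  3  3  3
 G  0  0  1  2  2  3  3  3  3  3
 G  0  0  1  2  2  3  3  3  3  3
 A  0  0  1  2  2  3  3  3  4  4
 T  0  1  1  2  2  3  4  4  4  5
 A  0  1  1  2  2  3  4  4  5  5
 G  0  1  2  2  2  3  4  4  5  5
dp[11][9] = 5. One LCS (by backtracking along matches): GCCAT.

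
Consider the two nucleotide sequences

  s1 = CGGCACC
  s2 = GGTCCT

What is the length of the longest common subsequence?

4

Let dp[i][j] be the LCS length of the first i bases of s1 and the first j bases of s2. dp[i][j] = dp[i-1][j-1]+1 when the i-th and j-th bases match, else max(dp[i-1][j], dp[i][j-1]).
    ·  G  G  T  C  C  T
 ·  0  0  0  0  0  0  0
 C  0  0  0  0  1  1  1
 G  0  1  1  1  1  1  1
 G  0  1  2  2  2  2  2
 C  0  1  2  2  3  3  3
 A  0  1  2  2  3  3  3
 C  0  1  2  2  3  4  4
 C  0  1  2  2  3  4  4
dp[7][6] = 4. One LCS (by backtracking along matches): GGCC.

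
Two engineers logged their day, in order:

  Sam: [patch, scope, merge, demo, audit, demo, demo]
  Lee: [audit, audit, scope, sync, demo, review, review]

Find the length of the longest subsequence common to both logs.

2

Pick scope [2,3], then demo [4,5]; all 2 tasks appear in both, in order. The LCS DP gives dp[7][7] = 2, so this is optimal.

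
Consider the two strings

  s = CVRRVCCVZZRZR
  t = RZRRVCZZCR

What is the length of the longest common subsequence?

7

Taking R at s[3]=t[3]; then R at s[4]=t[4]; then V at s[5]=t[5]; then C at s[7]=t[6]; then Z at s[9]=t[7]; then Z at s[10]=t[8]; then R at s[13]=t[10] gives a common subsequence of length 7. Since dp[13][10] = 7, nothing longer is possible.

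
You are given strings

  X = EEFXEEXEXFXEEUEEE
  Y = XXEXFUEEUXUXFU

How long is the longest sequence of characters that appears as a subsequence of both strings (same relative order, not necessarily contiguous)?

Match E [1,3]; then F [3,5]; then E [5,7]; then E [6,8]; then X [7,10]; then X [9,12]; then F [10,13]; then U [14,14] — 8 characters in the same relative order in both. The LCS DP gives dp[17][14] = 8, so this is optimal.

8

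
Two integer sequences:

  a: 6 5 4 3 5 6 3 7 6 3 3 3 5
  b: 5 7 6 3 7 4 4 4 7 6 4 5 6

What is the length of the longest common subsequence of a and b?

Match 5 at a[2]=b[1], 6 at a[6]=b[3], 3 at a[7]=b[4], 7 at a[8]=b[9], 6 at a[9]=b[10], 5 at a[13]=b[12] — 6 values in the same relative order in both. Since dp[13][13] = 6, nothing longer is possible.

6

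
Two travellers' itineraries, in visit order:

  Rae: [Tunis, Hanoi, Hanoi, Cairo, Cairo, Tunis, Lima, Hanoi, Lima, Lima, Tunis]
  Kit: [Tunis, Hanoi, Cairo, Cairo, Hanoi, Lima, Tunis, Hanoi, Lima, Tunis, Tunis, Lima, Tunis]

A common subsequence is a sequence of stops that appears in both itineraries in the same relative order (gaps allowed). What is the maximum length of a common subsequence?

9

One common subsequence of length 9: Tunis [1,1] → Hanoi [3,2] → Cairo [4,3] → Cairo [5,4] → Tunis [6,7] → Hanoi [8,8] → Lima [9,9] → Lima [10,12] → Tunis [11,13]. dp[11][13] = 9 confirms this is the maximum.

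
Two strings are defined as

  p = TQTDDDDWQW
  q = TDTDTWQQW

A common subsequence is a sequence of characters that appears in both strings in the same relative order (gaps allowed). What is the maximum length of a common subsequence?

Let dp[i][j] be the LCS length of the first i characters of p and the first j characters of q. dp[i][j] = dp[i-1][j-1]+1 when the i-th and j-th characters match, else max(dp[i-1][j], dp[i][j-1]).
    ·  T  D  T  D  T  W  Q  Q  W
 ·  0  0  0  0  0  0  0  0  0  0
 T  0  1  1  1  1  1  1  1  1  1
 Q  0  1  1  1  1  1  1  2  2  2
 T  0  1  1  2  2  2  2  2  2  2
 D  0  1  2  2  3  3  3  3  3  3
 D  0  1  2  2  3  3  3  3  3  3
 D  0  1  2  2  3  3  3  3  3  3
 D  0  1  2  2  3  3  3  3  3  3
 W  0  1  2  2  3  3  4  4  4  4
 Q  0  1  2  2  3  3  4  5  5  5
 W  0  1  2  2  3  3  4  5  5  6
dp[10][9] = 6. One LCS (by backtracking along matches): TTDWQW.

6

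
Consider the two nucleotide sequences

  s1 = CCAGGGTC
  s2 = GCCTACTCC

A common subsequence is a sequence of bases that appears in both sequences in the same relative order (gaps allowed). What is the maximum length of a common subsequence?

One common subsequence of length 5: C [1,2]; then C [2,3]; then A [3,5]; then T [7,7]; then C [8,9]. Since dp[8][9] = 5, nothing longer is possible.

5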